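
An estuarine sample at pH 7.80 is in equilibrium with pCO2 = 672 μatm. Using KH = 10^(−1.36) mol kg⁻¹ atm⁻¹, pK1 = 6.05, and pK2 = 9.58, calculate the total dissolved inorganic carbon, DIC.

[CO2*] = KH · pCO2 = 10^(−1.36) × 672×10^-6 = 2.933×10^-5 mol/kg
α₀ = 1/(1 + K1/[H⁺] + K1K2/[H⁺]²) = 1/(1 + 10^+1.75 + 10^-0.03) = 0.01719
DIC = [CO2*]/α₀ = 2.933×10^-5 / 0.01719 = 1.71 mmol/kg

DIC = 1.71 mmol/kg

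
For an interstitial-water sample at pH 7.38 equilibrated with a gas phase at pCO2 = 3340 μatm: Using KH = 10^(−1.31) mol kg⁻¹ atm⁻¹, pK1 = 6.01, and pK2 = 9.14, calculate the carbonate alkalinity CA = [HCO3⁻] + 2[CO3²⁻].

[CO2*] = KH · pCO2 = 10^(−1.31) × 3340×10^-6 = 1.636×10^-4 mol/kg
α₀ = 1/(1 + K1/[H⁺] + K1K2/[H⁺]²) = 1/(1 + 10^+1.37 + 10^-0.39) = 0.04024
DIC = [CO2*]/α₀ = 1.636×10^-4 / 0.04024 = 4.065 mmol/kg
CA = (α₁ + 2α₂)·DIC = (0.9434 + 2×0.01639) × 4.065 = 3.97 mmol/kg

CA = 3.97 mmol/kg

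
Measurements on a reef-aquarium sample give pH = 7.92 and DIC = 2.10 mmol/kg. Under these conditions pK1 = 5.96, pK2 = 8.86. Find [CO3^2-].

α₂ = 1 / (1 + [H⁺]/K2 + [H⁺]²/(K1K2)) = 1 / (1 + 10^+0.94 + 10^-1.02)
   = 1 / (1 + 8.7096 + 0.095499) = 1/9.8051 = 0.1020
[CO3²⁻] = α₂ × DIC = 0.1020 × 2.10 = 0.214 mmol/kg

[CO3²⁻] = 0.214 mmol/kg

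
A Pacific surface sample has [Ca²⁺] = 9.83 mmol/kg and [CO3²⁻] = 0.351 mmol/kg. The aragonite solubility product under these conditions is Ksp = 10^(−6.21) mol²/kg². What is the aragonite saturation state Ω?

Ω = 5.60

Ksp = 10^(−6.21) = 6.166×10^-7
Ω = [Ca²⁺][CO3²⁻]/Ksp = (9.83×10^-3)(0.351×10^-3) / 6.166×10^-7 = 5.60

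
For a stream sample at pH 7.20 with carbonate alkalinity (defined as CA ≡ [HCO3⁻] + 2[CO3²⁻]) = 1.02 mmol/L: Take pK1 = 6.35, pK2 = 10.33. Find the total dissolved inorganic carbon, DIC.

CA = [HCO3⁻] + 2[CO3²⁻] = (α₁ + 2α₂)·DIC
At pH 7.20: [H⁺]/K1 = 10^-0.85 = 0.14125, K2/[H⁺] = 10^-3.13 = 0.00074131
α₁ = 1/(1 + 0.14125 + 0.00074131) = 1/1.1420 = 0.8757; α₂ = α₁·K2/[H⁺] = 0.0006491
α₁ + 2α₂ = 0.8770
DIC = CA / (α₁ + 2α₂) = 1.02 / 0.8770 = 1.16 mmol/L

DIC = 1.16 mmol/L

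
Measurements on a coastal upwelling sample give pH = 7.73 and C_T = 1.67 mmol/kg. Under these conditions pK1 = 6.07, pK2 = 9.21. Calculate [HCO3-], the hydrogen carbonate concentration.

α₁ = 1 / (1 + [H⁺]/K1 + K2/[H⁺]) = 1 / (1 + 10^-1.66 + 10^-1.48)
   = 1 / (1 + 0.021878 + 0.033113) = 1/1.0550 = 0.9479
[HCO3⁻] = α₁ × DIC = 0.9479 × 1.67 = 1.58 mmol/kg

[HCO3⁻] = 1.58 mmol/kg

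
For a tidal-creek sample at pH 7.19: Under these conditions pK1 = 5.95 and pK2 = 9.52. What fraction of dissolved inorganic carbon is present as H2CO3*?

α₀ = 0.0542

α₀ = 1 / (1 + K1/[H⁺] + K1K2/[H⁺]²) = 1 / (1 + 10^+1.24 + 10^-1.09)
   = 1 / (1 + 17.378 + 0.081283) = 1/18.459 = 0.05417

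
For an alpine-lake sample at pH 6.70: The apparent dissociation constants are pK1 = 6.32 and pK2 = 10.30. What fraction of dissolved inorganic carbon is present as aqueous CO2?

α₀ = 1 / (1 + K1/[H⁺] + K1K2/[H⁺]²) = 1 / (1 + 10^+0.38 + 10^-3.22)
   = 1 / (1 + 2.3988 + 0.00060256) = 1/3.3994 = 0.2942

α₀ = 0.294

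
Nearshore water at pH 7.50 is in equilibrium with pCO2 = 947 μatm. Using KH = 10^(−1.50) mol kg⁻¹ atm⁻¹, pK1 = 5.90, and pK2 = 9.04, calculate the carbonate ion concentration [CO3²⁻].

[CO2*] = KH · pCO2 = 10^(−1.50) × 947×10^-6 = 2.995×10^-5 mol/kg
α₀ = 1/(1 + K1/[H⁺] + K1K2/[H⁺]²) = 1/(1 + 10^+1.60 + 10^+0.06) = 0.02383
DIC = [CO2*]/α₀ = 2.995×10^-5 / 0.02383 = 1.257 mmol/kg
[CO3²⁻] = α₂·DIC; α₂ = 0.02736, so [CO3²⁻] = 0.02736 × 1.257 = 0.0344 mmol/kg

[CO3²⁻] = 0.0344 mmol/kg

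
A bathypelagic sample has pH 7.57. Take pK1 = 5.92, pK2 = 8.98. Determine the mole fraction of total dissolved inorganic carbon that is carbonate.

α₂ = 1 / (1 + [H⁺]/K2 + [H⁺]²/(K1K2)) = 1 / (1 + 10^+1.41 + 10^-0.24)
   = 1 / (1 + 25.704 + 0.57544) = 1/27.279 = 0.03666

α₂ = 0.0367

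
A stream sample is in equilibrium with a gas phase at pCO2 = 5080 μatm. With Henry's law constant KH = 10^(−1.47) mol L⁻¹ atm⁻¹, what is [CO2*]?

KH = 10^(−1.47) = 3.388×10^-2 mol L⁻¹ atm⁻¹
[CO2*] = KH · pCO2 = 3.388×10^-2 × 5080×10^-6 atm = 1.72×10^-4 mol/L

[CO2*] = 172 μmol/L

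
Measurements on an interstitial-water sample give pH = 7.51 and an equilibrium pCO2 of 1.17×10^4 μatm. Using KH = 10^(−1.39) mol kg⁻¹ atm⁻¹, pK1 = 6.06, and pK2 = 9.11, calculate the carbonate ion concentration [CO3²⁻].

[CO2*] = KH · pCO2 = 10^(−1.39) × 1.17×10^4×10^-6 = 4.766×10^-4 mol/kg
α₀ = 1/(1 + K1/[H⁺] + K1K2/[H⁺]²) = 1/(1 + 10^+1.45 + 10^-0.15) = 0.03345
DIC = [CO2*]/α₀ = 4.766×10^-4 / 0.03345 = 14.25 mmol/kg
[CO3²⁻] = α₂·DIC; α₂ = 0.02368, so [CO3²⁻] = 0.02368 × 14.25 = 0.337 mmol/kg

[CO3²⁻] = 0.337 mmol/kg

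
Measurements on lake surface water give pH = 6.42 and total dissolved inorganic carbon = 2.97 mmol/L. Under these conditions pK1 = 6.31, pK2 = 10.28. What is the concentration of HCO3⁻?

[HCO3⁻] = 1.67 mmol/L

α₁ = 1 / (1 + [H⁺]/K1 + K2/[H⁺]) = 1 / (1 + 10^-0.11 + 10^-3.86)
   = 1 / (1 + 0.77625 + 0.00013804) = 1/1.7764 = 0.5629
[HCO3⁻] = α₁ × DIC = 0.5629 × 2.97 = 1.67 mmol/L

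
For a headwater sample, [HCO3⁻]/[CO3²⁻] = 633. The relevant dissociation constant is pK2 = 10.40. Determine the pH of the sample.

pH = 7.60

From K2 = [H⁺][CO3²⁻]/[HCO3⁻]:  pH = pK2 − log₁₀([HCO3⁻]/[CO3²⁻])
log₁₀(633) = +2.801
pH = 10.40 − (+2.801) = 7.60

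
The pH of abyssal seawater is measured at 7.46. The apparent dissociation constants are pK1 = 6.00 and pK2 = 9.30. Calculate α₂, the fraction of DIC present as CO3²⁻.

α₂ = 1 / (1 + [H⁺]/K2 + [H⁺]²/(K1K2)) = 1 / (1 + 10^+1.84 + 10^+0.38)
   = 1 / (1 + 69.183 + 2.3988) = 1/72.582 = 0.01378

α₂ = 0.0138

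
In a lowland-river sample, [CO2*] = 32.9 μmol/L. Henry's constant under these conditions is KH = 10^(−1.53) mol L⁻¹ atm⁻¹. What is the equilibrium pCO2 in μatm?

KH = 10^(−1.53) = 2.951×10^-2 mol L⁻¹ atm⁻¹
pCO2 = [CO2*]/KH = 32.9×10^-6 / 2.951×10^-2 = 1.11×10^-3 atm = 1110 μatm

pCO2 = 1110 μatm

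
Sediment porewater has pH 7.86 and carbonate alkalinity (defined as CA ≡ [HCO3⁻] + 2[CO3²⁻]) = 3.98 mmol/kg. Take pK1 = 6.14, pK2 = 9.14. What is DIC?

DIC = 3.86 mmol/kg

CA = [HCO3⁻] + 2[CO3²⁻] = (α₁ + 2α₂)·DIC
At pH 7.86: [H⁺]/K1 = 10^-1.72 = 0.019055, K2/[H⁺] = 10^-1.28 = 0.052481
α₁ = 1/(1 + 0.019055 + 0.052481) = 1/1.0715 = 0.9332; α₂ = α₁·K2/[H⁺] = 0.04898
α₁ + 2α₂ = 1.0312
DIC = CA / (α₁ + 2α₂) = 3.98 / 1.0312 = 3.86 mmol/kg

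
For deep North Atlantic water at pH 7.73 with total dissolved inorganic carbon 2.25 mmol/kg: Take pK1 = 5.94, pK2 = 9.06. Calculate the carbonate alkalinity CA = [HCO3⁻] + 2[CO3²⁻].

CA = [HCO3⁻] + 2[CO3²⁻] = (α₁ + 2α₂)·DIC
At pH 7.73: [H⁺]/K1 = 10^-1.79 = 0.016218, K2/[H⁺] = 10^-1.33 = 0.046774
α₁ = 1/(1 + 0.016218 + 0.046774) = 1/1.0630 = 0.9407; α₂ = α₁·K2/[H⁺] = 0.04400
α₁ + 2α₂ = 1.0287
CA = 1.0287 × 2.25 = 2.31 mmol/kg

CA = 2.31 mmol/kg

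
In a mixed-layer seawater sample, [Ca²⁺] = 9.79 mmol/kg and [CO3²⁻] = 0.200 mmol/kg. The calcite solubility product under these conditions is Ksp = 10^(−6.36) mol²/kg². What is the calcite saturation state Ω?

Ω = 4.49

Ksp = 10^(−6.36) = 4.365×10^-7
Ω = [Ca²⁺][CO3²⁻]/Ksp = (9.79×10^-3)(0.200×10^-3) / 4.365×10^-7 = 4.49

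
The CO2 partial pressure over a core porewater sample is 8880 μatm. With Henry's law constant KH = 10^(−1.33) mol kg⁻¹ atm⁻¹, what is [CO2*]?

[CO2*] = 415 μmol/kg

KH = 10^(−1.33) = 4.677×10^-2 mol kg⁻¹ atm⁻¹
[CO2*] = KH · pCO2 = 4.677×10^-2 × 8880×10^-6 atm = 4.15×10^-4 mol/kg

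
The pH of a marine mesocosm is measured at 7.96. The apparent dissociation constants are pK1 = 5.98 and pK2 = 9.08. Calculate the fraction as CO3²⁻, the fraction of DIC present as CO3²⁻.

α₂ = 1 / (1 + [H⁺]/K2 + [H⁺]²/(K1K2)) = 1 / (1 + 10^+1.12 + 10^-0.86)
   = 1 / (1 + 13.183 + 0.13804) = 1/14.321 = 0.06983

α₂ = 0.0698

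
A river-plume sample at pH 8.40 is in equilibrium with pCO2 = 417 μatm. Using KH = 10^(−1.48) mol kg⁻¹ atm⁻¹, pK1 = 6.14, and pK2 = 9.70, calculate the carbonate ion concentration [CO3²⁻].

[CO3²⁻] = 0.126 mmol/kg

[CO2*] = KH · pCO2 = 10^(−1.48) × 417×10^-6 = 1.381×10^-5 mol/kg
α₀ = 1/(1 + K1/[H⁺] + K1K2/[H⁺]²) = 1/(1 + 10^+2.26 + 10^+0.96) = 0.005206
DIC = [CO2*]/α₀ = 1.381×10^-5 / 0.005206 = 2.652 mmol/kg
[CO3²⁻] = α₂·DIC; α₂ = 0.04748, so [CO3²⁻] = 0.04748 × 2.652 = 0.126 mmol/kg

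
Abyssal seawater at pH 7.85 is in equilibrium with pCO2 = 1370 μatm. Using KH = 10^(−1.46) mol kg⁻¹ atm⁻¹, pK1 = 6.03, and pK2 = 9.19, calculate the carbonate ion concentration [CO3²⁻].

[CO2*] = KH · pCO2 = 10^(−1.46) × 1370×10^-6 = 4.750×10^-5 mol/kg
α₀ = 1/(1 + K1/[H⁺] + K1K2/[H⁺]²) = 1/(1 + 10^+1.82 + 10^+0.48) = 0.01427
DIC = [CO2*]/α₀ = 4.750×10^-5 / 0.01427 = 3.329 mmol/kg
[CO3²⁻] = α₂·DIC; α₂ = 0.04309, so [CO3²⁻] = 0.04309 × 3.329 = 0.143 mmol/kg

[CO3²⁻] = 0.143 mmol/kg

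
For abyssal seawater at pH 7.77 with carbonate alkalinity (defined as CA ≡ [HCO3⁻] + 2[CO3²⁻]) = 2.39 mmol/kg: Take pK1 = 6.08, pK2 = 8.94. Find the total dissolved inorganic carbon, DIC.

DIC = 2.29 mmol/kg

CA = [HCO3⁻] + 2[CO3²⁻] = (α₁ + 2α₂)·DIC
At pH 7.77: [H⁺]/K1 = 10^-1.69 = 0.020417, K2/[H⁺] = 10^-1.17 = 0.067608
α₁ = 1/(1 + 0.020417 + 0.067608) = 1/1.0880 = 0.9191; α₂ = α₁·K2/[H⁺] = 0.06214
α₁ + 2α₂ = 1.0434
DIC = CA / (α₁ + 2α₂) = 2.39 / 1.0434 = 2.29 mmol/kg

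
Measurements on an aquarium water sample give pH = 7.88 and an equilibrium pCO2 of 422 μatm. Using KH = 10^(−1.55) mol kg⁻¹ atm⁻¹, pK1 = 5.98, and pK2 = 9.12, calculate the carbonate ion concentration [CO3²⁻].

[CO3²⁻] = 0.0544 mmol/kg

[CO2*] = KH · pCO2 = 10^(−1.55) × 422×10^-6 = 1.189×10^-5 mol/kg
α₀ = 1/(1 + K1/[H⁺] + K1K2/[H⁺]²) = 1/(1 + 10^+1.90 + 10^+0.66) = 0.01176
DIC = [CO2*]/α₀ = 1.189×10^-5 / 0.01176 = 1.011 mmol/kg
[CO3²⁻] = α₂·DIC; α₂ = 0.05377, so [CO3²⁻] = 0.05377 × 1.011 = 0.0544 mmol/kg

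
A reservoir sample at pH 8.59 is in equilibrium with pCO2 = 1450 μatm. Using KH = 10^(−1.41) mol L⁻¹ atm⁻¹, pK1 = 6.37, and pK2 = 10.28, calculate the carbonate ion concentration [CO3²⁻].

[CO3²⁻] = 0.191 mmol/L

[CO2*] = KH · pCO2 = 10^(−1.41) × 1450×10^-6 = 5.641×10^-5 mol/L
α₀ = 1/(1 + K1/[H⁺] + K1K2/[H⁺]²) = 1/(1 + 10^+2.22 + 10^+0.53) = 0.005870
DIC = [CO2*]/α₀ = 5.641×10^-5 / 0.005870 = 9.610 mmol/L
[CO3²⁻] = α₂·DIC; α₂ = 0.01989, so [CO3²⁻] = 0.01989 × 9.610 = 0.191 mmol/L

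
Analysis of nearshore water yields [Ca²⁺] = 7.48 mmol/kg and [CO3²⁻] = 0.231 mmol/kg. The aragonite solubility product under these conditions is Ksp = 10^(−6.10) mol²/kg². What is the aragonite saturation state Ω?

Ω = 2.18

Ksp = 10^(−6.10) = 7.943×10^-7
Ω = [Ca²⁺][CO3²⁻]/Ksp = (7.48×10^-3)(0.231×10^-3) / 7.943×10^-7 = 2.18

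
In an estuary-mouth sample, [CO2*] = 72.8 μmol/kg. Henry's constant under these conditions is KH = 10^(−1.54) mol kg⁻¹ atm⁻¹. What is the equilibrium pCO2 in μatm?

KH = 10^(−1.54) = 2.884×10^-2 mol kg⁻¹ atm⁻¹
pCO2 = [CO2*]/KH = 72.8×10^-6 / 2.884×10^-2 = 2.52×10^-3 atm = 2520 μatm

pCO2 = 2520 μatm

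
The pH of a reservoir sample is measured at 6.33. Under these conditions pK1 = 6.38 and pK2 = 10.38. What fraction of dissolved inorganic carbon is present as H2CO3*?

α₀ = 1 / (1 + K1/[H⁺] + K1K2/[H⁺]²) = 1 / (1 + 10^-0.05 + 10^-4.10)
   = 1 / (1 + 0.89125 + 7.9433×10^-5) = 1/1.8913 = 0.5287

α₀ = 0.529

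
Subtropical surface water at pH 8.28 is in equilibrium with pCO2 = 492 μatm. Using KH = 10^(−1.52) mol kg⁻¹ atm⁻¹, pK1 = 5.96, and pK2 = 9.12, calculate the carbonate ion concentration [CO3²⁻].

[CO2*] = KH · pCO2 = 10^(−1.52) × 492×10^-6 = 1.486×10^-5 mol/kg
α₀ = 1/(1 + K1/[H⁺] + K1K2/[H⁺]²) = 1/(1 + 10^+2.32 + 10^+1.48) = 0.004164
DIC = [CO2*]/α₀ = 1.486×10^-5 / 0.004164 = 3.568 mmol/kg
[CO3²⁻] = α₂·DIC; α₂ = 0.1258, so [CO3²⁻] = 0.1258 × 3.568 = 0.449 mmol/kg

[CO3²⁻] = 0.449 mmol/kg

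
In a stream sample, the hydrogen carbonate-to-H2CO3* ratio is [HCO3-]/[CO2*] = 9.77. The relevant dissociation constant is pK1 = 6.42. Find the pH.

pH = 7.41

From K1 = [H⁺][HCO3-]/[CO2*]:  pH = pK1 + log₁₀([HCO3-]/[CO2*])
log₁₀(9.77) = +0.990
pH = 6.42 + (+0.990) = 7.41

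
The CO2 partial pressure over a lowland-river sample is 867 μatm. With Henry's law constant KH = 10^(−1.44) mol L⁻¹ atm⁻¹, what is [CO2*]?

[CO2*] = 31.5 μmol/L

KH = 10^(−1.44) = 3.631×10^-2 mol L⁻¹ atm⁻¹
[CO2*] = KH · pCO2 = 3.631×10^-2 × 867×10^-6 atm = 3.15×10^-5 mol/L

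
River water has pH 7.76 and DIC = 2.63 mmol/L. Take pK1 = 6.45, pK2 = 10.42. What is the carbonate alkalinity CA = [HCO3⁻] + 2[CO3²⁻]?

CA = 2.51 mmol/L

CA = [HCO3⁻] + 2[CO3²⁻] = (α₁ + 2α₂)·DIC
At pH 7.76: [H⁺]/K1 = 10^-1.31 = 0.048978, K2/[H⁺] = 10^-2.66 = 0.0021878
α₁ = 1/(1 + 0.048978 + 0.0021878) = 1/1.0512 = 0.9513; α₂ = α₁·K2/[H⁺] = 0.002081
α₁ + 2α₂ = 0.9555
CA = 0.9555 × 2.63 = 2.51 mmol/L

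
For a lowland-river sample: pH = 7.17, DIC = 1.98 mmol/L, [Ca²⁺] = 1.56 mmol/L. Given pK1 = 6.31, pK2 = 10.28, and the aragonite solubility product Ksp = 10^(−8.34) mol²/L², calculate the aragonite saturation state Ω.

Ω = 0.461

α₂ = 1 / (1 + [H⁺]/K2 + [H⁺]²/(K1K2)) = 1 / (1 + 10^+3.11 + 10^+2.25)
   = 1 / (1 + 1288.2 + 177.83) = 1/1467.1 = 0.0006816
[CO3²⁻] = α₂ × DIC = 0.0006816 × 1.98 = 0.001350 mmol/L = 1.350 μmol/L
Ksp = 10^(−8.34) = 4.571×10^-9
Ω = [Ca²⁺][CO3²⁻]/Ksp = (1.56×10^-3)(1.350×10^-6) / 4.571×10^-9 = 0.461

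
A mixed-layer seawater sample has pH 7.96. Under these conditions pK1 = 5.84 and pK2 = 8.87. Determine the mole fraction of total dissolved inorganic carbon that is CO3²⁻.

α₂ = 1 / (1 + [H⁺]/K2 + [H⁺]²/(K1K2)) = 1 / (1 + 10^+0.91 + 10^-1.21)
   = 1 / (1 + 8.1283 + 0.061660) = 1/9.1900 = 0.1088

α₂ = 0.109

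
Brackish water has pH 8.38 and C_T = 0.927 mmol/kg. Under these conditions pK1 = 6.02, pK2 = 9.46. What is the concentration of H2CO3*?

α₀ = 1 / (1 + K1/[H⁺] + K1K2/[H⁺]²) = 1 / (1 + 10^+2.36 + 10^+1.28)
   = 1 / (1 + 229.09 + 19.055) = 1/249.14 = 0.004014
[CO2*] = α₀ × DIC = 0.004014 × 0.927 = 0.00372 mmol/kg = 3.72 μmol/kg

[CO2*] = 3.72 μmol/kg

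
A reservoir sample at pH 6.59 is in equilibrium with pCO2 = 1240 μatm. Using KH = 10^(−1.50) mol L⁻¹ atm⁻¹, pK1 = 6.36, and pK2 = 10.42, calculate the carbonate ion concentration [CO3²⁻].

[CO2*] = KH · pCO2 = 10^(−1.50) × 1240×10^-6 = 3.921×10^-5 mol/L
α₀ = 1/(1 + K1/[H⁺] + K1K2/[H⁺]²) = 1/(1 + 10^+0.23 + 10^-3.60) = 0.3706
DIC = [CO2*]/α₀ = 3.921×10^-5 / 0.3706 = 0.1058 mmol/L
[CO3²⁻] = α₂·DIC; α₂ = 9.308×10^-5, so [CO3²⁻] = 9.308×10^-5 × 0.1058 = 9.85×10^-6 mmol/L = 0.00985 μmol/L

[CO3²⁻] = 0.00985 μmol/L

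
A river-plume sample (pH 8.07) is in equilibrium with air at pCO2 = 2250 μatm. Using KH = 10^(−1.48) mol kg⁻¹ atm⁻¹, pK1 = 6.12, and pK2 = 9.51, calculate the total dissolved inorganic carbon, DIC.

DIC = 6.96 mmol/kg

[CO2*] = KH · pCO2 = 10^(−1.48) × 2250×10^-6 = 7.450×10^-5 mol/kg
α₀ = 1/(1 + K1/[H⁺] + K1K2/[H⁺]²) = 1/(1 + 10^+1.95 + 10^+0.51) = 0.01071
DIC = [CO2*]/α₀ = 7.450×10^-5 / 0.01071 = 6.96 mmol/kg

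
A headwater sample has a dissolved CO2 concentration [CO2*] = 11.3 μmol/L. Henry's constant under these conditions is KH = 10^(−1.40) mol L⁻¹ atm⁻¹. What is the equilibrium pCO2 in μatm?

KH = 10^(−1.40) = 3.981×10^-2 mol L⁻¹ atm⁻¹
pCO2 = [CO2*]/KH = 11.3×10^-6 / 3.981×10^-2 = 2.84×10^-4 atm = 284 μatm

pCO2 = 284 μatm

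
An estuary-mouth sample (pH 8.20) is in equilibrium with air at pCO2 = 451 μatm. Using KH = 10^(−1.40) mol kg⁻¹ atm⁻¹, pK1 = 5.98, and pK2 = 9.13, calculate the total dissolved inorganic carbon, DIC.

[CO2*] = KH · pCO2 = 10^(−1.40) × 451×10^-6 = 1.795×10^-5 mol/kg
α₀ = 1/(1 + K1/[H⁺] + K1K2/[H⁺]²) = 1/(1 + 10^+2.22 + 10^+1.29) = 0.005363
DIC = [CO2*]/α₀ = 1.795×10^-5 / 0.005363 = 3.35 mmol/kg

DIC = 3.35 mmol/kg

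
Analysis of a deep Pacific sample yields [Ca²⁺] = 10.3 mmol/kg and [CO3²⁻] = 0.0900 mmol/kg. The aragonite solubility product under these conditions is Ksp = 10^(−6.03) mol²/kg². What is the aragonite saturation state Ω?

Ω = 0.993

Ksp = 10^(−6.03) = 9.333×10^-7
Ω = [Ca²⁺][CO3²⁻]/Ksp = (10.3×10^-3)(0.0900×10^-3) / 9.333×10^-7 = 0.993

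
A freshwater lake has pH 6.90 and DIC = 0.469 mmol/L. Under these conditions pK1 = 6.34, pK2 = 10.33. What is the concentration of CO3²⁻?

α₂ = 1 / (1 + [H⁺]/K2 + [H⁺]²/(K1K2)) = 1 / (1 + 10^+3.43 + 10^+2.87)
   = 1 / (1 + 2691.5 + 741.31) = 1/3433.8 = 0.0002912
[CO3²⁻] = α₂ × DIC = 0.0002912 × 0.469 = 0.000137 mmol/L = 0.137 μmol/L

[CO3²⁻] = 0.137 μmol/L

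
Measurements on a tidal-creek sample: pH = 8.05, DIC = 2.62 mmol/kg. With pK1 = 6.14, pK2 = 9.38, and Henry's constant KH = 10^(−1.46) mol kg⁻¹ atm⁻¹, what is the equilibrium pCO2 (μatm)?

pCO2 = 878 μatm

α₀ = 1 / (1 + K1/[H⁺] + K1K2/[H⁺]²) = 1 / (1 + 10^+1.91 + 10^+0.58)
   = 1 / (1 + 81.283 + 3.8019) = 1/86.085 = 0.01162
[CO2*] = α₀ × DIC = 0.01162 × 2.62 = 0.03044 mmol/kg
pCO2 = [CO2*]/KH = 3.044×10^-5 / 3.467×10^-2 = 878 μatm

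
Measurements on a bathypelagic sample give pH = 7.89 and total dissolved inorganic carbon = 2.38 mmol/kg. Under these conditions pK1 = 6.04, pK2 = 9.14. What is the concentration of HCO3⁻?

[HCO3⁻] = 2.22 mmol/kg

α₁ = 1 / (1 + [H⁺]/K1 + K2/[H⁺]) = 1 / (1 + 10^-1.85 + 10^-1.25)
   = 1 / (1 + 0.014125 + 0.056234) = 1/1.0704 = 0.9343
[HCO3⁻] = α₁ × DIC = 0.9343 × 2.38 = 2.22 mmol/kg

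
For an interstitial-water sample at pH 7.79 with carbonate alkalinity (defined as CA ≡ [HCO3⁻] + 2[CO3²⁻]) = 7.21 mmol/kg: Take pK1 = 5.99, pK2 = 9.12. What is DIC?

CA = [HCO3⁻] + 2[CO3²⁻] = (α₁ + 2α₂)·DIC
At pH 7.79: [H⁺]/K1 = 10^-1.80 = 0.015849, K2/[H⁺] = 10^-1.33 = 0.046774
α₁ = 1/(1 + 0.015849 + 0.046774) = 1/1.0626 = 0.9411; α₂ = α₁·K2/[H⁺] = 0.04402
α₁ + 2α₂ = 1.0291
DIC = CA / (α₁ + 2α₂) = 7.21 / 1.0291 = 7.01 mmol/kg

DIC = 7.01 mmol/kg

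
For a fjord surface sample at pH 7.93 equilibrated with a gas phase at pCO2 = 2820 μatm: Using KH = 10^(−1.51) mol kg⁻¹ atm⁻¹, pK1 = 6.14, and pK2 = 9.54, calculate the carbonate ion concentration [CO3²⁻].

[CO2*] = KH · pCO2 = 10^(−1.51) × 2820×10^-6 = 8.715×10^-5 mol/kg
α₀ = 1/(1 + K1/[H⁺] + K1K2/[H⁺]²) = 1/(1 + 10^+1.79 + 10^+0.18) = 0.01558
DIC = [CO2*]/α₀ = 8.715×10^-5 / 0.01558 = 5.592 mmol/kg
[CO3²⁻] = α₂·DIC; α₂ = 0.02359, so [CO3²⁻] = 0.02359 × 5.592 = 0.132 mmol/kg

[CO3²⁻] = 0.132 mmol/kg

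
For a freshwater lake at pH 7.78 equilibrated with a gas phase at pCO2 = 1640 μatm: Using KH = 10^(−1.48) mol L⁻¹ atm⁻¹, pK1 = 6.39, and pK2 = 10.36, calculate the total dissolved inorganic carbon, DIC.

[CO2*] = KH · pCO2 = 10^(−1.48) × 1640×10^-6 = 5.431×10^-5 mol/L
α₀ = 1/(1 + K1/[H⁺] + K1K2/[H⁺]²) = 1/(1 + 10^+1.39 + 10^-1.19) = 0.03904
DIC = [CO2*]/α₀ = 5.431×10^-5 / 0.03904 = 1.39 mmol/L

DIC = 1.39 mmol/L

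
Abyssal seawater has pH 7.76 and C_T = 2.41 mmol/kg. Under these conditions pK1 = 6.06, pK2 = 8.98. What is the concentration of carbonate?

[CO3²⁻] = 0.134 mmol/kg

α₂ = 1 / (1 + [H⁺]/K2 + [H⁺]²/(K1K2)) = 1 / (1 + 10^+1.22 + 10^-0.48)
   = 1 / (1 + 16.596 + 0.33113) = 1/17.927 = 0.05578
[CO3²⁻] = α₂ × DIC = 0.05578 × 2.41 = 0.134 mmol/kg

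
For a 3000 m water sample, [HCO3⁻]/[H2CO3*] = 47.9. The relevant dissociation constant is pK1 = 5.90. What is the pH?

From K1 = [H⁺][HCO3⁻]/[H2CO3*]:  pH = pK1 + log₁₀([HCO3⁻]/[H2CO3*])
log₁₀(47.9) = +1.680
pH = 5.90 + (+1.680) = 7.58

pH = 7.58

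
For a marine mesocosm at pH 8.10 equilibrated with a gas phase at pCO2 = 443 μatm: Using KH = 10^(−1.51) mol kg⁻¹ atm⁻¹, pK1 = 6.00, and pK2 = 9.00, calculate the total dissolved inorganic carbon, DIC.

[CO2*] = KH · pCO2 = 10^(−1.51) × 443×10^-6 = 1.369×10^-5 mol/kg
α₀ = 1/(1 + K1/[H⁺] + K1K2/[H⁺]²) = 1/(1 + 10^+2.10 + 10^+1.20) = 0.007006
DIC = [CO2*]/α₀ = 1.369×10^-5 / 0.007006 = 1.95 mmol/kg

DIC = 1.95 mmol/kg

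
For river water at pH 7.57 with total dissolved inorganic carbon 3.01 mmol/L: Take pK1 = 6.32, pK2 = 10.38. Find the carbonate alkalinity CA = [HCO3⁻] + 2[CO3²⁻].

CA = 2.85 mmol/L

CA = [HCO3⁻] + 2[CO3²⁻] = (α₁ + 2α₂)·DIC
At pH 7.57: [H⁺]/K1 = 10^-1.25 = 0.056234, K2/[H⁺] = 10^-2.81 = 0.0015488
α₁ = 1/(1 + 0.056234 + 0.0015488) = 1/1.0578 = 0.9454; α₂ = α₁·K2/[H⁺] = 0.001464
α₁ + 2α₂ = 0.9483
CA = 0.9483 × 3.01 = 2.85 mmol/L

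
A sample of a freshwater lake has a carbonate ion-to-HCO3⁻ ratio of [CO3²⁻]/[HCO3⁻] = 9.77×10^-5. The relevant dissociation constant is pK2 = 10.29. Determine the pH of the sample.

pH = 6.28

From K2 = [H⁺][CO3²⁻]/[HCO3⁻]:  pH = pK2 + log₁₀([CO3²⁻]/[HCO3⁻])
log₁₀(9.77×10^-5) = -4.010
pH = 10.29 + (-4.010) = 6.28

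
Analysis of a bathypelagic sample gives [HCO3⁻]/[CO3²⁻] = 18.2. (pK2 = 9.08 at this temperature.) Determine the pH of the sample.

From K2 = [H⁺][CO3²⁻]/[HCO3⁻]:  pH = pK2 − log₁₀([HCO3⁻]/[CO3²⁻])
log₁₀(18.2) = +1.260
pH = 9.08 − (+1.260) = 7.82

pH = 7.82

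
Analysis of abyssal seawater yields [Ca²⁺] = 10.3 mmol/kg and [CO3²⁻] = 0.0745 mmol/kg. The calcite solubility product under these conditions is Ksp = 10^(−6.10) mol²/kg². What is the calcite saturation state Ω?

Ksp = 10^(−6.10) = 7.943×10^-7
Ω = [Ca²⁺][CO3²⁻]/Ksp = (10.3×10^-3)(0.0745×10^-3) / 7.943×10^-7 = 0.966

Ω = 0.966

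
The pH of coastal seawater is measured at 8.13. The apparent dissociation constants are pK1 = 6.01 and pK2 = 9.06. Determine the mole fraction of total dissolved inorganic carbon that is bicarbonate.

α₁ = 0.889

α₁ = 1 / (1 + [H⁺]/K1 + K2/[H⁺]) = 1 / (1 + 10^-2.12 + 10^-0.93)
   = 1 / (1 + 0.0075858 + 0.11749) = 1/1.1251 = 0.8888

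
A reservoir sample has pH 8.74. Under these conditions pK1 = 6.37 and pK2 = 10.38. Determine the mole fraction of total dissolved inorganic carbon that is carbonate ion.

α₂ = 1 / (1 + [H⁺]/K2 + [H⁺]²/(K1K2)) = 1 / (1 + 10^+1.64 + 10^-0.73)
   = 1 / (1 + 43.652 + 0.18621) = 1/44.838 = 0.02230

α₂ = 0.0223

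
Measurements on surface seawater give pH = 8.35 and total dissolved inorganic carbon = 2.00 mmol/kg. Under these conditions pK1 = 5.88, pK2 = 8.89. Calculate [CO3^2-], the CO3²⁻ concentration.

[CO3²⁻] = 0.447 mmol/kg

α₂ = 1 / (1 + [H⁺]/K2 + [H⁺]²/(K1K2)) = 1 / (1 + 10^+0.54 + 10^-1.93)
   = 1 / (1 + 3.4674 + 0.011749) = 1/4.4791 = 0.2233
[CO3²⁻] = α₂ × DIC = 0.2233 × 2.00 = 0.447 mmol/kg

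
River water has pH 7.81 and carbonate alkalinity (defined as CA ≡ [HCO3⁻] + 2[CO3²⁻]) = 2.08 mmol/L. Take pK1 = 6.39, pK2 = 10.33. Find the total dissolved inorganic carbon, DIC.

DIC = 2.15 mmol/L

CA = [HCO3⁻] + 2[CO3²⁻] = (α₁ + 2α₂)·DIC
At pH 7.81: [H⁺]/K1 = 10^-1.42 = 0.038019, K2/[H⁺] = 10^-2.52 = 0.0030200
α₁ = 1/(1 + 0.038019 + 0.0030200) = 1/1.0410 = 0.9606; α₂ = α₁·K2/[H⁺] = 0.002901
α₁ + 2α₂ = 0.9664
DIC = CA / (α₁ + 2α₂) = 2.08 / 0.9664 = 2.15 mmol/L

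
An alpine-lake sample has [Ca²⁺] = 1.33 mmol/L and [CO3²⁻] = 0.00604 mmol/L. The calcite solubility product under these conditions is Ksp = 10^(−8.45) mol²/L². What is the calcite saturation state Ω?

Ω = 2.26

Ksp = 10^(−8.45) = 3.548×10^-9
Ω = [Ca²⁺][CO3²⁻]/Ksp = (1.33×10^-3)(0.00604×10^-3) / 3.548×10^-9 = 2.26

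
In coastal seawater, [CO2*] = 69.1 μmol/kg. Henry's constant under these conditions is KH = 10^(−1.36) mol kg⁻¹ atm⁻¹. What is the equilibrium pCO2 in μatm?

KH = 10^(−1.36) = 4.365×10^-2 mol kg⁻¹ atm⁻¹
pCO2 = [CO2*]/KH = 69.1×10^-6 / 4.365×10^-2 = 1.58×10^-3 atm = 1580 μatm

pCO2 = 1580 μatm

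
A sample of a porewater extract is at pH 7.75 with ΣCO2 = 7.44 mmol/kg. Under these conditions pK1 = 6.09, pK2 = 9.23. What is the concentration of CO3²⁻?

α₂ = 1 / (1 + [H⁺]/K2 + [H⁺]²/(K1K2)) = 1 / (1 + 10^+1.48 + 10^-0.18)
   = 1 / (1 + 30.200 + 0.66069) = 1/31.860 = 0.03139
[CO3²⁻] = α₂ × DIC = 0.03139 × 7.44 = 0.234 mmol/kg

[CO3²⁻] = 0.234 mmol/kg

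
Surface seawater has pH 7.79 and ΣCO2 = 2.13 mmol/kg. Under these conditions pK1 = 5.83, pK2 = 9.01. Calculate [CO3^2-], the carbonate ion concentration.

α₂ = 1 / (1 + [H⁺]/K2 + [H⁺]²/(K1K2)) = 1 / (1 + 10^+1.22 + 10^-0.74)
   = 1 / (1 + 16.596 + 0.18197) = 1/17.778 = 0.05625
[CO3²⁻] = α₂ × DIC = 0.05625 × 2.13 = 0.120 mmol/kg

[CO3²⁻] = 0.120 mmol/kg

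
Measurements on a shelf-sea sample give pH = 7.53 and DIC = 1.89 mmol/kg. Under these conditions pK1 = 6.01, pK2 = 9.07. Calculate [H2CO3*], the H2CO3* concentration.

α₀ = 1 / (1 + K1/[H⁺] + K1K2/[H⁺]²) = 1 / (1 + 10^+1.52 + 10^-0.02)
   = 1 / (1 + 33.113 + 0.95499) = 1/35.068 = 0.02852
[CO2*] = α₀ × DIC = 0.02852 × 1.89 = 0.0539 mmol/kg

[CO2*] = 0.0539 mmol/kg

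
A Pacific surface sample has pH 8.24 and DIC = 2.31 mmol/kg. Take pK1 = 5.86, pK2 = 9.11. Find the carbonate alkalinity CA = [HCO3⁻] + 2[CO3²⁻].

CA = [HCO3⁻] + 2[CO3²⁻] = (α₁ + 2α₂)·DIC
At pH 8.24: [H⁺]/K1 = 10^-2.38 = 0.0041687, K2/[H⁺] = 10^-0.87 = 0.13490
α₁ = 1/(1 + 0.0041687 + 0.13490) = 1/1.1391 = 0.8779; α₂ = α₁·K2/[H⁺] = 0.1184
α₁ + 2α₂ = 1.1148
CA = 1.1148 × 2.31 = 2.58 mmol/kg

CA = 2.58 mmol/kg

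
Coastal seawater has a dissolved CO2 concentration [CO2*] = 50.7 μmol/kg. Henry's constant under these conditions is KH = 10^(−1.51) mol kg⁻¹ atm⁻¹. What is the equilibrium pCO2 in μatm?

KH = 10^(−1.51) = 3.090×10^-2 mol kg⁻¹ atm⁻¹
pCO2 = [CO2*]/KH = 50.7×10^-6 / 3.090×10^-2 = 1.64×10^-3 atm = 1640 μatm

pCO2 = 1640 μatm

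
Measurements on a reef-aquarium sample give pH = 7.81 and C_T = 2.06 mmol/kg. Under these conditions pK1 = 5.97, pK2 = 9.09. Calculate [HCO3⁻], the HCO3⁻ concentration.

[HCO3⁻] = 1.93 mmol/kg

α₁ = 1 / (1 + [H⁺]/K1 + K2/[H⁺]) = 1 / (1 + 10^-1.84 + 10^-1.28)
   = 1 / (1 + 0.014454 + 0.052481) = 1/1.0669 = 0.9373
[HCO3⁻] = α₁ × DIC = 0.9373 × 2.06 = 1.93 mmol/kg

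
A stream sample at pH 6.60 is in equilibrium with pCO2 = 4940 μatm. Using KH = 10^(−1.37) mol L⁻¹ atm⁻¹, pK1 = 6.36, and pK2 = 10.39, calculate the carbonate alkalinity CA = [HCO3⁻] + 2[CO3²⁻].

CA = 0.366 mmol/L

[CO2*] = KH · pCO2 = 10^(−1.37) × 4940×10^-6 = 2.107×10^-4 mol/L
α₀ = 1/(1 + K1/[H⁺] + K1K2/[H⁺]²) = 1/(1 + 10^+0.24 + 10^-3.55) = 0.3652
DIC = [CO2*]/α₀ = 2.107×10^-4 / 0.3652 = 0.5770 mmol/L
CA = (α₁ + 2α₂)·DIC = (0.6347 + 2×0.0001029) × 0.5770 = 0.366 mmol/L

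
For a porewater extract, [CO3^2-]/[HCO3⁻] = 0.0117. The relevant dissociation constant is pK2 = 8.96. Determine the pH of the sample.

From K2 = [H⁺][CO3^2-]/[HCO3⁻]:  pH = pK2 + log₁₀([CO3^2-]/[HCO3⁻])
log₁₀(0.0117) = -1.932
pH = 8.96 + (-1.932) = 7.03

pH = 7.03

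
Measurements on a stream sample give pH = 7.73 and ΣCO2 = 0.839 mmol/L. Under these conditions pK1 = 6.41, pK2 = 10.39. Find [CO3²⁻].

[CO3²⁻] = 1.75 μmol/L

α₂ = 1 / (1 + [H⁺]/K2 + [H⁺]²/(K1K2)) = 1 / (1 + 10^+2.66 + 10^+1.34)
   = 1 / (1 + 457.09 + 21.878) = 1/479.97 = 0.002083
[CO3²⁻] = α₂ × DIC = 0.002083 × 0.839 = 0.00175 mmol/L = 1.75 μmol/L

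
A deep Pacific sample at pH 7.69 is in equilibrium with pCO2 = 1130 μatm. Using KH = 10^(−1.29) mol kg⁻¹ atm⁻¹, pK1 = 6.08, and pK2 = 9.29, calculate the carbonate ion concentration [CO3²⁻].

[CO2*] = KH · pCO2 = 10^(−1.29) × 1130×10^-6 = 5.795×10^-5 mol/kg
α₀ = 1/(1 + K1/[H⁺] + K1K2/[H⁺]²) = 1/(1 + 10^+1.61 + 10^+0.01) = 0.02339
DIC = [CO2*]/α₀ = 5.795×10^-5 / 0.02339 = 2.478 mmol/kg
[CO3²⁻] = α₂·DIC; α₂ = 0.02393, so [CO3²⁻] = 0.02393 × 2.478 = 0.0593 mmol/kg

[CO3²⁻] = 0.0593 mmol/kg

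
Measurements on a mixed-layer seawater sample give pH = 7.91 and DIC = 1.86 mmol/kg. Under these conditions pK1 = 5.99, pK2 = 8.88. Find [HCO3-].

α₁ = 1 / (1 + [H⁺]/K1 + K2/[H⁺]) = 1 / (1 + 10^-1.92 + 10^-0.97)
   = 1 / (1 + 0.012023 + 0.10715) = 1/1.1192 = 0.8935
[HCO3⁻] = α₁ × DIC = 0.8935 × 1.86 = 1.66 mmol/kg

[HCO3⁻] = 1.66 mmol/kg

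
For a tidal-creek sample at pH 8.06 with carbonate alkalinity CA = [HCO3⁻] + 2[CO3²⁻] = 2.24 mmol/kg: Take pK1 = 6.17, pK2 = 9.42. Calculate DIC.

DIC = 2.18 mmol/kg

CA = [HCO3⁻] + 2[CO3²⁻] = (α₁ + 2α₂)·DIC
At pH 8.06: [H⁺]/K1 = 10^-1.89 = 0.012882, K2/[H⁺] = 10^-1.36 = 0.043652
α₁ = 1/(1 + 0.012882 + 0.043652) = 1/1.0565 = 0.9465; α₂ = α₁·K2/[H⁺] = 0.04132
α₁ + 2α₂ = 1.0291
DIC = CA / (α₁ + 2α₂) = 2.24 / 1.0291 = 2.18 mmol/kg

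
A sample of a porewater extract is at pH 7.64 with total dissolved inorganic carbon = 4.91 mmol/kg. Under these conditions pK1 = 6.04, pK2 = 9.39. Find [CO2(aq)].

α₀ = 1 / (1 + K1/[H⁺] + K1K2/[H⁺]²) = 1 / (1 + 10^+1.60 + 10^-0.15)
   = 1 / (1 + 39.811 + 0.70795) = 1/41.519 = 0.02409
[CO2*] = α₀ × DIC = 0.02409 × 4.91 = 0.118 mmol/kg

[CO2*] = 0.118 mmol/kg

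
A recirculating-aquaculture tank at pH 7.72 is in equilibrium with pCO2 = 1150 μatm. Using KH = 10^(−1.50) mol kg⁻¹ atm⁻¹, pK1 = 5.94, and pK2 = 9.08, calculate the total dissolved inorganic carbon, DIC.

DIC = 2.32 mmol/kg

[CO2*] = KH · pCO2 = 10^(−1.50) × 1150×10^-6 = 3.637×10^-5 mol/kg
α₀ = 1/(1 + K1/[H⁺] + K1K2/[H⁺]²) = 1/(1 + 10^+1.78 + 10^+0.42) = 0.01565
DIC = [CO2*]/α₀ = 3.637×10^-5 / 0.01565 = 2.32 mmol/kg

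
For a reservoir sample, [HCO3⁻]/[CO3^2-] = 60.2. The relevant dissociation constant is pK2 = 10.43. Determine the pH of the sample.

pH = 8.65

From K2 = [H⁺][CO3^2-]/[HCO3⁻]:  pH = pK2 − log₁₀([HCO3⁻]/[CO3^2-])
log₁₀(60.2) = +1.780
pH = 10.43 − (+1.780) = 8.65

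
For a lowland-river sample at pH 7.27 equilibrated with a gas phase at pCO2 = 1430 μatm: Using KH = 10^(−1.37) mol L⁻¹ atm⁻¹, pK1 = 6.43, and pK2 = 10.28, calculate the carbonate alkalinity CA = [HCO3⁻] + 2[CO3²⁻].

[CO2*] = KH · pCO2 = 10^(−1.37) × 1430×10^-6 = 6.100×10^-5 mol/L
α₀ = 1/(1 + K1/[H⁺] + K1K2/[H⁺]²) = 1/(1 + 10^+0.84 + 10^-2.17) = 0.1262
DIC = [CO2*]/α₀ = 6.100×10^-5 / 0.1262 = 0.4834 mmol/L
CA = (α₁ + 2α₂)·DIC = (0.8730 + 2×0.0008531) × 0.4834 = 0.423 mmol/L

CA = 0.423 mmol/L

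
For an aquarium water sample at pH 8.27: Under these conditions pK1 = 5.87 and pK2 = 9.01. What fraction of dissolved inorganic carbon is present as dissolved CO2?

α₀ = 1 / (1 + K1/[H⁺] + K1K2/[H⁺]²) = 1 / (1 + 10^+2.40 + 10^+1.66)
   = 1 / (1 + 251.19 + 45.709) = 1/297.90 = 0.003357

α₀ = 0.00336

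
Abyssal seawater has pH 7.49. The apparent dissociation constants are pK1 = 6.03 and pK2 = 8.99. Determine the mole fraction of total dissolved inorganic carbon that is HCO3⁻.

α₁ = 0.938

α₁ = 1 / (1 + [H⁺]/K1 + K2/[H⁺]) = 1 / (1 + 10^-1.46 + 10^-1.50)
   = 1 / (1 + 0.034674 + 0.031623) = 1/1.0663 = 0.9378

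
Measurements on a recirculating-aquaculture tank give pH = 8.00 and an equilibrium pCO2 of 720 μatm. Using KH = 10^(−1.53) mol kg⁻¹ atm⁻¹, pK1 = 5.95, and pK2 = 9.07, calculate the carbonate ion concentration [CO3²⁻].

[CO2*] = KH · pCO2 = 10^(−1.53) × 720×10^-6 = 2.125×10^-5 mol/kg
α₀ = 1/(1 + K1/[H⁺] + K1K2/[H⁺]²) = 1/(1 + 10^+2.05 + 10^+0.98) = 0.008147
DIC = [CO2*]/α₀ = 2.125×10^-5 / 0.008147 = 2.608 mmol/kg
[CO3²⁻] = α₂·DIC; α₂ = 0.07780, so [CO3²⁻] = 0.07780 × 2.608 = 0.203 mmol/kg

[CO3²⁻] = 0.203 mmol/kg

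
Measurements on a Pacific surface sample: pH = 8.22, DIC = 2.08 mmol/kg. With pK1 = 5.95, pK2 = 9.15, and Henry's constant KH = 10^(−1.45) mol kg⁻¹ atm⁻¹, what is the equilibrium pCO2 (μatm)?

α₀ = 1 / (1 + K1/[H⁺] + K1K2/[H⁺]²) = 1 / (1 + 10^+2.27 + 10^+1.34)
   = 1 / (1 + 186.21 + 21.878) = 1/209.09 = 0.004783
[CO2*] = α₀ × DIC = 0.004783 × 2.08 = 0.009948 mmol/kg = 9.948 μmol/kg
pCO2 = [CO2*]/KH = 9.948×10^-6 / 3.548×10^-2 = 280 μatm

pCO2 = 280 μatm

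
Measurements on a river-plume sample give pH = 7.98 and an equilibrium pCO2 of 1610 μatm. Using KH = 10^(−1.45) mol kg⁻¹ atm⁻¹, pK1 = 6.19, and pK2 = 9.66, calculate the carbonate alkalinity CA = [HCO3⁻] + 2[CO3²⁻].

[CO2*] = KH · pCO2 = 10^(−1.45) × 1610×10^-6 = 5.712×10^-5 mol/kg
α₀ = 1/(1 + K1/[H⁺] + K1K2/[H⁺]²) = 1/(1 + 10^+1.79 + 10^+0.11) = 0.01564
DIC = [CO2*]/α₀ = 5.712×10^-5 / 0.01564 = 3.653 mmol/kg
CA = (α₁ + 2α₂)·DIC = (0.9642 + 2×0.02015) × 3.653 = 3.67 mmol/kg

CA = 3.67 mmol/kg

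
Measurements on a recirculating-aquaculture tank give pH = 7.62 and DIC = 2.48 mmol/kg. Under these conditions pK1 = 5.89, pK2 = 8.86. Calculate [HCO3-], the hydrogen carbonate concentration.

α₁ = 1 / (1 + [H⁺]/K1 + K2/[H⁺]) = 1 / (1 + 10^-1.73 + 10^-1.24)
   = 1 / (1 + 0.018621 + 0.057544) = 1/1.0762 = 0.9292
[HCO3⁻] = α₁ × DIC = 0.9292 × 2.48 = 2.30 mmol/kg

[HCO3⁻] = 2.30 mmol/kg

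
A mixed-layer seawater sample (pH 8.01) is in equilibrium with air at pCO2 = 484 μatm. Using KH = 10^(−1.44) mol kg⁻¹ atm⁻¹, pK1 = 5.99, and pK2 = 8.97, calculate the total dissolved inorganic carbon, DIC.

[CO2*] = KH · pCO2 = 10^(−1.44) × 484×10^-6 = 1.757×10^-5 mol/kg
α₀ = 1/(1 + K1/[H⁺] + K1K2/[H⁺]²) = 1/(1 + 10^+2.02 + 10^+1.06) = 0.008533
DIC = [CO2*]/α₀ = 1.757×10^-5 / 0.008533 = 2.06 mmol/kg

DIC = 2.06 mmol/kg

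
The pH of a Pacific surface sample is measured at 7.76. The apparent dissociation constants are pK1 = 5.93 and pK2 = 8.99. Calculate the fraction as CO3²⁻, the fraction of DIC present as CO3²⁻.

α₂ = 1 / (1 + [H⁺]/K2 + [H⁺]²/(K1K2)) = 1 / (1 + 10^+1.23 + 10^-0.60)
   = 1 / (1 + 16.982 + 0.25119) = 1/18.234 = 0.05484

α₂ = 0.0548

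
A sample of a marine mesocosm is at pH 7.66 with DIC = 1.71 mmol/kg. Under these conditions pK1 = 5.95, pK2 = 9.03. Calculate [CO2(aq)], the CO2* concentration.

α₀ = 1 / (1 + K1/[H⁺] + K1K2/[H⁺]²) = 1 / (1 + 10^+1.71 + 10^+0.34)
   = 1 / (1 + 51.286 + 2.1878) = 1/54.474 = 0.01836
[CO2*] = α₀ × DIC = 0.01836 × 1.71 = 0.0314 mmol/kg

[CO2*] = 0.0314 mmol/kg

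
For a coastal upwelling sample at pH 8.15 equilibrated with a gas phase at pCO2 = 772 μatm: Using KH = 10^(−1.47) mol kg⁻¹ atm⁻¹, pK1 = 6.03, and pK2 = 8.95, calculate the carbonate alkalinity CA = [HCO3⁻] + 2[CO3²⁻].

CA = 4.54 mmol/kg

[CO2*] = KH · pCO2 = 10^(−1.47) × 772×10^-6 = 2.616×10^-5 mol/kg
α₀ = 1/(1 + K1/[H⁺] + K1K2/[H⁺]²) = 1/(1 + 10^+2.12 + 10^+1.32) = 0.006505
DIC = [CO2*]/α₀ = 2.616×10^-5 / 0.006505 = 4.021 mmol/kg
CA = (α₁ + 2α₂)·DIC = (0.8576 + 2×0.1359) × 4.021 = 4.54 mmol/kg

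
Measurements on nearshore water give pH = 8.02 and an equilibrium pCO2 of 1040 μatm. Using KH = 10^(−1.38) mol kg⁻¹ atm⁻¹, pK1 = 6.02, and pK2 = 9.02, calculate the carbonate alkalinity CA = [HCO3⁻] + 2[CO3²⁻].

[CO2*] = KH · pCO2 = 10^(−1.38) × 1040×10^-6 = 4.335×10^-5 mol/kg
α₀ = 1/(1 + K1/[H⁺] + K1K2/[H⁺]²) = 1/(1 + 10^+2.00 + 10^+1.00) = 0.009009
DIC = [CO2*]/α₀ = 4.335×10^-5 / 0.009009 = 4.812 mmol/kg
CA = (α₁ + 2α₂)·DIC = (0.9009 + 2×0.09009) × 4.812 = 5.20 mmol/kg

CA = 5.20 mmol/kg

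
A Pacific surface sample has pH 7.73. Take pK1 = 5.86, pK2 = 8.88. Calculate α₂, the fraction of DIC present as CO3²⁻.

α₂ = 1 / (1 + [H⁺]/K2 + [H⁺]²/(K1K2)) = 1 / (1 + 10^+1.15 + 10^-0.72)
   = 1 / (1 + 14.125 + 0.19055) = 1/15.316 = 0.06529

α₂ = 0.0653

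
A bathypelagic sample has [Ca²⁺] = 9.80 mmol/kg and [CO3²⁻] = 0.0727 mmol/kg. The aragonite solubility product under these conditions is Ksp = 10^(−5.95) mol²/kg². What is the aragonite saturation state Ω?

Ω = 0.635

Ksp = 10^(−5.95) = 1.122×10^-6
Ω = [Ca²⁺][CO3²⁻]/Ksp = (9.80×10^-3)(0.0727×10^-3) / 1.122×10^-6 = 0.635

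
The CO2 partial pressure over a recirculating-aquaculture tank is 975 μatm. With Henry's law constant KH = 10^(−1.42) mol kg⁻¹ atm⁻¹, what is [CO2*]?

KH = 10^(−1.42) = 3.802×10^-2 mol kg⁻¹ atm⁻¹
[CO2*] = KH · pCO2 = 3.802×10^-2 × 975×10^-6 atm = 3.71×10^-5 mol/kg

[CO2*] = 37.1 μmol/kg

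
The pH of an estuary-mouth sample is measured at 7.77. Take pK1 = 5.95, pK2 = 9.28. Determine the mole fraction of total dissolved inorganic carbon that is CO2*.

α₀ = 0.0145

α₀ = 1 / (1 + K1/[H⁺] + K1K2/[H⁺]²) = 1 / (1 + 10^+1.82 + 10^+0.31)
   = 1 / (1 + 66.069 + 2.0417) = 1/69.111 = 0.01447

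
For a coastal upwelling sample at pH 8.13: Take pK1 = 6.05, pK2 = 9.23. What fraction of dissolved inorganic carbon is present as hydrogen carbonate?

α₁ = 1 / (1 + [H⁺]/K1 + K2/[H⁺]) = 1 / (1 + 10^-2.08 + 10^-1.10)
   = 1 / (1 + 0.0083176 + 0.079433) = 1/1.0878 = 0.9193

α₁ = 0.919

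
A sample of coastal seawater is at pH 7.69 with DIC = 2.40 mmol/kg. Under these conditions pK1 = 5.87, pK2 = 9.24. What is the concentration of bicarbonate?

[HCO3⁻] = 2.30 mmol/kg

α₁ = 1 / (1 + [H⁺]/K1 + K2/[H⁺]) = 1 / (1 + 10^-1.82 + 10^-1.55)
   = 1 / (1 + 0.015136 + 0.028184) = 1/1.0433 = 0.9585
[HCO3⁻] = α₁ × DIC = 0.9585 × 2.40 = 2.30 mmol/kg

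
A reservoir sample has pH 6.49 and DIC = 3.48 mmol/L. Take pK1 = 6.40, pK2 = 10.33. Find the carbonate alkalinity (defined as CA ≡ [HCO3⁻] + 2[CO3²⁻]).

CA = [HCO3⁻] + 2[CO3²⁻] = (α₁ + 2α₂)·DIC
At pH 6.49: [H⁺]/K1 = 10^-0.09 = 0.81283, K2/[H⁺] = 10^-3.84 = 0.00014454
α₁ = 1/(1 + 0.81283 + 0.00014454) = 1/1.8130 = 0.5516; α₂ = α₁·K2/[H⁺] = 7.973×10^-5
α₁ + 2α₂ = 0.5517
CA = 0.5517 × 3.48 = 1.92 mmol/L

CA = 1.92 mmol/L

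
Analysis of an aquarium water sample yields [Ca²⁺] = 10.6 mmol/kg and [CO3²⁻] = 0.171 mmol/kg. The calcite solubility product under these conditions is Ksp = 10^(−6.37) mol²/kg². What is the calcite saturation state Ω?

Ω = 4.25

Ksp = 10^(−6.37) = 4.266×10^-7
Ω = [Ca²⁺][CO3²⁻]/Ksp = (10.6×10^-3)(0.171×10^-3) / 4.266×10^-7 = 4.25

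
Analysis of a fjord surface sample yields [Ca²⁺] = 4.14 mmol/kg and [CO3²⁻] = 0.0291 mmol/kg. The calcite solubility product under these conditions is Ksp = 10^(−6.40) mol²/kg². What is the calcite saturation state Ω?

Ω = 0.303

Ksp = 10^(−6.40) = 3.981×10^-7
Ω = [Ca²⁺][CO3²⁻]/Ksp = (4.14×10^-3)(0.0291×10^-3) / 3.981×10^-7 = 0.303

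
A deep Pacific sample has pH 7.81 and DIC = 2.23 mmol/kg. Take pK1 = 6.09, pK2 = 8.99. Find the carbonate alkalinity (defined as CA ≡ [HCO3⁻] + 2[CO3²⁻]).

CA = 2.33 mmol/kg

CA = [HCO3⁻] + 2[CO3²⁻] = (α₁ + 2α₂)·DIC
At pH 7.81: [H⁺]/K1 = 10^-1.72 = 0.019055, K2/[H⁺] = 10^-1.18 = 0.066069
α₁ = 1/(1 + 0.019055 + 0.066069) = 1/1.0851 = 0.9216; α₂ = α₁·K2/[H⁺] = 0.06089
α₁ + 2α₂ = 1.0433
CA = 1.0433 × 2.23 = 2.33 mmol/kg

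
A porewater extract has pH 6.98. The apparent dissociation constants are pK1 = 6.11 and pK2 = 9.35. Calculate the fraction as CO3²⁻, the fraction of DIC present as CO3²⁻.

α₂ = 0.00374

α₂ = 1 / (1 + [H⁺]/K2 + [H⁺]²/(K1K2)) = 1 / (1 + 10^+2.37 + 10^+1.50)
   = 1 / (1 + 234.42 + 31.623) = 1/267.05 = 0.003745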